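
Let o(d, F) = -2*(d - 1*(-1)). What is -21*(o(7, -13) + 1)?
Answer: 315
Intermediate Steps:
o(d, F) = -2 - 2*d (o(d, F) = -2*(d + 1) = -2*(1 + d) = -2 - 2*d)
-21*(o(7, -13) + 1) = -21*((-2 - 2*7) + 1) = -21*((-2 - 14) + 1) = -21*(-16 + 1) = -21*(-15) = 315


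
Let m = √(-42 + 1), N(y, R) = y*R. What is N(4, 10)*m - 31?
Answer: -31 + 40*I*√41 ≈ -31.0 + 256.13*I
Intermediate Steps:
N(y, R) = R*y
m = I*√41 (m = √(-41) = I*√41 ≈ 6.4031*I)
N(4, 10)*m - 31 = (10*4)*(I*√41) - 31 = 40*(I*√41) - 31 = 40*I*√41 - 31 = -31 + 40*I*√41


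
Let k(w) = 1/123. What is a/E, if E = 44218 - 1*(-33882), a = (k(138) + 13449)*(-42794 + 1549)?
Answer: -3411431693/480315 ≈ -7102.5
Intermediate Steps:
k(w) = 1/123
a = -68228633860/123 (a = (1/123 + 13449)*(-42794 + 1549) = (1654228/123)*(-41245) = -68228633860/123 ≈ -5.5470e+8)
E = 78100 (E = 44218 + 33882 = 78100)
a/E = -68228633860/123/78100 = -68228633860/123*1/78100 = -3411431693/480315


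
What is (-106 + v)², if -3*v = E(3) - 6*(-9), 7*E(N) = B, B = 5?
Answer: 6806881/441 ≈ 15435.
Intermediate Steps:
E(N) = 5/7 (E(N) = (⅐)*5 = 5/7)
v = -383/21 (v = -(5/7 - 6*(-9))/3 = -(5/7 + 54)/3 = -⅓*383/7 = -383/21 ≈ -18.238)
(-106 + v)² = (-106 - 383/21)² = (-2609/21)² = 6806881/441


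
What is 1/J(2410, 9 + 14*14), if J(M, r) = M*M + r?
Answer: 1/5808305 ≈ 1.7217e-7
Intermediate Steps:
J(M, r) = r + M² (J(M, r) = M² + r = r + M²)
1/J(2410, 9 + 14*14) = 1/((9 + 14*14) + 2410²) = 1/((9 + 196) + 5808100) = 1/(205 + 5808100) = 1/5808305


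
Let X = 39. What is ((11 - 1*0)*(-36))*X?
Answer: -15444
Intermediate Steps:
((11 - 1*0)*(-36))*X = ((11 - 1*0)*(-36))*39 = ((11 + 0)*(-36))*39 = (11*(-36))*39 = -396*39 = -15444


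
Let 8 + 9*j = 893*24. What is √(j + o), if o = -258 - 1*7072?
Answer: I*√44546/3 ≈ 70.353*I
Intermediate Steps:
o = -7330 (o = -258 - 7072 = -7330)
j = 21424/9 (j = -8/9 + (893*24)/9 = -8/9 + (⅑)*21432 = -8/9 + 7144/3 = 21424/9 ≈ 2380.4)
√(j + o) = √(21424/9 - 7330) = √(-44546/9) = I*√44546/3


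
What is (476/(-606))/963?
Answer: -238/291789 ≈ -0.00081566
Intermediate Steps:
(476/(-606))/963 = (476*(-1/606))*(1/963) = -238/303*1/963 = -238/291789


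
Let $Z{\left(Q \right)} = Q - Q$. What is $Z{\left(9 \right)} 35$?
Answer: $0$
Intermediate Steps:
$Z{\left(Q \right)} = 0$
$Z{\left(9 \right)} 35 = 0 \cdot 35 = 0$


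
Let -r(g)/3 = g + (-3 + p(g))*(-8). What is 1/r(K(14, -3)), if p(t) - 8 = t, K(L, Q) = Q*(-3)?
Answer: 1/309 ≈ 0.0032362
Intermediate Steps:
K(L, Q) = -3*Q
p(t) = 8 + t
r(g) = 120 + 21*g (r(g) = -3*(g + (-3 + (8 + g))*(-8)) = -3*(g + (5 + g)*(-8)) = -3*(g + (-40 - 8*g)) = -3*(-40 - 7*g) = 120 + 21*g)
1/r(K(14, -3)) = 1/(120 + 21*(-3*(-3))) = 1/(120 + 21*9) = 1/(120 + 189) = 1/309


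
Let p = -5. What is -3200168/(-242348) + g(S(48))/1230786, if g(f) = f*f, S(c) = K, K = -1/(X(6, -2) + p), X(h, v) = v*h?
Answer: 284572662541055/21550623469398 ≈ 13.205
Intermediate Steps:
X(h, v) = h*v
K = 1/17 (K = -1/(6*(-2) - 5) = -1/(-12 - 5) = -1/(-17) = -1*(-1/17) = 1/17 ≈ 0.058824)
S(c) = 1/17
g(f) = f²
-3200168/(-242348) + g(S(48))/1230786 = -3200168/(-242348) + (1/17)²/1230786 = -3200168*(-1/242348) + (1/289)*(1/1230786) = 800042/60587 + 1/355697154 = 284572662541055/21550623469398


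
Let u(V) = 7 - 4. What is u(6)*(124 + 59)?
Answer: 549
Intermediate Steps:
u(V) = 3
u(6)*(124 + 59) = 3*(124 + 59) = 3*183 = 549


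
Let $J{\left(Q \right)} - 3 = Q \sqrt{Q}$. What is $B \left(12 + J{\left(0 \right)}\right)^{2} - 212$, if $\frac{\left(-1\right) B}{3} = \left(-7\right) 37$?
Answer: $174613$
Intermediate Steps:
$J{\left(Q \right)} = 3 + Q^{\frac{3}{2}}$ ($J{\left(Q \right)} = 3 + Q \sqrt{Q} = 3 + Q^{\frac{3}{2}}$)
$B = 777$ ($B = - 3 \left(\left(-7\right) 37\right) = \left(-3\right) \left(-259\right) = 777$)
$B \left(12 + J{\left(0 \right)}\right)^{2} - 212 = 777 \left(12 + \left(3 + 0^{\frac{3}{2}}\right)\right)^{2} - 212 = 777 \left(12 + \left(3 + 0\right)\right)^{2} - 212 = 777 \left(12 + 3\right)^{2} - 212 = 777 \cdot 15^{2} - 212 = 777 \cdot 225 - 212 = 174825 - 212 = 174613$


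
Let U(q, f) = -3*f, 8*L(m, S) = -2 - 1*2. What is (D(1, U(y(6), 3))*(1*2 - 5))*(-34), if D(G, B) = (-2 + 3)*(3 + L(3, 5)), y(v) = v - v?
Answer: 255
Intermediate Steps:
y(v) = 0
L(m, S) = -1/2 (L(m, S) = (-2 - 1*2)/8 = (-2 - 2)/8 = (1/8)*(-4) = -1/2)
D(G, B) = 5/2 (D(G, B) = (-2 + 3)*(3 - 1/2) = 1*(5/2) = 5/2)
(D(1, U(y(6), 3))*(1*2 - 5))*(-34) = (5*(1*2 - 5)/2)*(-34) = (5*(2 - 5)/2)*(-34) = ((5/2)*(-3))*(-34) = -15/2*(-34) = 255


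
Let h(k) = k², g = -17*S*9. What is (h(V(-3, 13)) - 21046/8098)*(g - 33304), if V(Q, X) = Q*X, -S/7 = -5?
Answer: -237675763954/4049 ≈ -5.8700e+7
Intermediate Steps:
S = 35 (S = -7*(-5) = 35)
g = -5355 (g = -17*35*9 = -595*9 = -5355)
(h(V(-3, 13)) - 21046/8098)*(g - 33304) = ((-3*13)² - 21046/8098)*(-5355 - 33304) = ((-39)² - 21046*1/8098)*(-38659) = (1521 - 10523/4049)*(-38659) = (6148006/4049)*(-38659) = -237675763954/4049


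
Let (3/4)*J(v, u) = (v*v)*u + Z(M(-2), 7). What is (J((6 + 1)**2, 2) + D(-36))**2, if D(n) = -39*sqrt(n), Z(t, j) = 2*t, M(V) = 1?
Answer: 368761852/9 - 2997696*I ≈ 4.0974e+7 - 2.9977e+6*I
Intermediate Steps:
J(v, u) = 8/3 + 4*u*v**2/3 (J(v, u) = 4*((v*v)*u + 2*1)/3 = 4*(v**2*u + 2)/3 = 4*(u*v**2 + 2)/3 = 4*(2 + u*v**2)/3 = 8/3 + 4*u*v**2/3)
(J((6 + 1)**2, 2) + D(-36))**2 = ((8/3 + (4/3)*2*((6 + 1)**2)**2) - 234*I)**2 = ((8/3 + (4/3)*2*(7**2)**2) - 234*I)**2 = ((8/3 + (4/3)*2*49**2) - 234*I)**2 = ((8/3 + (4/3)*2*2401) - 234*I)**2 = ((8/3 + 19208/3) - 234*I)**2 = (19216/3 - 234*I)**2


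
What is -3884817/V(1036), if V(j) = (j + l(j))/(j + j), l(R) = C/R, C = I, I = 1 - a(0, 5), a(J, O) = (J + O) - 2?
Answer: -4169558546832/536647 ≈ -7.7696e+6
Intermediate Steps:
a(J, O) = -2 + J + O
I = -2 (I = 1 - (-2 + 0 + 5) = 1 - 1*3 = 1 - 3 = -2)
C = -2
l(R) = -2/R
V(j) = (j - 2/j)/(2*j) (V(j) = (j - 2/j)/(j + j) = (j - 2/j)/((2*j)) = (j - 2/j)*(1/(2*j)) = (j - 2/j)/(2*j))
-3884817/V(1036) = -3884817/(½ - 1/1036²) = -3884817/(½ - 1*1/1073296) = -3884817/(½ - 1/1073296) = -3884817/536647/1073296 = -3884817*1073296/536647 = -4169558546832/536647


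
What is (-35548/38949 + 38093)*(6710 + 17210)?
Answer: 35488877119280/38949 ≈ 9.1116e+8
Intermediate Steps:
(-35548/38949 + 38093)*(6710 + 17210) = (-35548*1/38949 + 38093)*23920 = (-35548/38949 + 38093)*23920 = (1483648709/38949)*23920 = 35488877119280/38949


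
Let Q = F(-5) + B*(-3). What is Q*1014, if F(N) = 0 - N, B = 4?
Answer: -7098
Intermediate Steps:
F(N) = -N
Q = -7 (Q = -1*(-5) + 4*(-3) = 5 - 12 = -7)
Q*1014 = -7*1014 = -7098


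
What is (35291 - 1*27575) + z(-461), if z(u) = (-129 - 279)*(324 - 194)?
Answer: -45324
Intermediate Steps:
z(u) = -53040 (z(u) = -408*130 = -53040)
(35291 - 1*27575) + z(-461) = (35291 - 1*27575) - 53040 = (35291 - 27575) - 53040 = 7716 - 53040 = -45324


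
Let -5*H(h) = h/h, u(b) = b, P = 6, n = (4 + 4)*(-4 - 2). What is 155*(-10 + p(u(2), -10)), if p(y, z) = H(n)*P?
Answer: -1736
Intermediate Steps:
n = -48 (n = 8*(-6) = -48)
H(h) = -⅕ (H(h) = -h/(5*h) = -⅕*1 = -⅕)
p(y, z) = -6/5 (p(y, z) = -⅕*6 = -6/5)
155*(-10 + p(u(2), -10)) = 155*(-10 - 6/5) = 155*(-56/5) = -1736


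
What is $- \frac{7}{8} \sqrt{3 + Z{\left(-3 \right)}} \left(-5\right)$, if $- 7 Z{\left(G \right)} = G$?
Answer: $\frac{5 \sqrt{42}}{4} \approx 8.1009$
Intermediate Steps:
$Z{\left(G \right)} = - \frac{G}{7}$
$- \frac{7}{8} \sqrt{3 + Z{\left(-3 \right)}} \left(-5\right) = - \frac{7}{8} \sqrt{3 - - \frac{3}{7}} \left(-5\right) = \left(-7\right) \frac{1}{8} \sqrt{3 + \frac{3}{7}} \left(-5\right) = - \frac{7 \sqrt{\frac{24}{7}}}{8} \left(-5\right) = - \frac{7 \frac{2 \sqrt{42}}{7}}{8} \left(-5\right) = - \frac{\sqrt{42}}{4} \left(-5\right) = \frac{5 \sqrt{42}}{4}$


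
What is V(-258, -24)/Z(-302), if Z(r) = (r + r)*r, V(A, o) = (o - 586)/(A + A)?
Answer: 305/47061264 ≈ 6.4809e-6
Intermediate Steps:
V(A, o) = (-586 + o)/(2*A) (V(A, o) = (-586 + o)/((2*A)) = (-586 + o)*(1/(2*A)) = (-586 + o)/(2*A))
Z(r) = 2*r² (Z(r) = (2*r)*r = 2*r²)
V(-258, -24)/Z(-302) = ((½)*(-586 - 24)/(-258))/((2*(-302)²)) = ((½)*(-1/258)*(-610))/((2*91204)) = (305/258)/182408 = (305/258)*(1/182408) = 305/47061264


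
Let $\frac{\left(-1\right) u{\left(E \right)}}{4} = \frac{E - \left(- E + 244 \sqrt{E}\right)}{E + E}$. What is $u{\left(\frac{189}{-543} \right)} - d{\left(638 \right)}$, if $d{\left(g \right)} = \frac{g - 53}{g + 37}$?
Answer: $- \frac{73}{15} - \frac{488 i \sqrt{1267}}{21} \approx -4.8667 - 827.16 i$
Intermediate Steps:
$d{\left(g \right)} = \frac{-53 + g}{37 + g}$
$u{\left(E \right)} = - \frac{2 \left(- 244 \sqrt{E} + 2 E\right)}{E}$ ($u{\left(E \right)} = - 4 \frac{E - \left(- E + 244 \sqrt{E}\right)}{E + E} = - 4 \frac{E - \left(- E + 244 \sqrt{E}\right)}{2 E} = - 4 \left(- 244 \sqrt{E} + 2 E\right) \frac{1}{2 E} = - 4 \frac{- 244 \sqrt{E} + 2 E}{2 E} = - \frac{2 \left(- 244 \sqrt{E} + 2 E\right)}{E}$)
$u{\left(\frac{189}{-543} \right)} - d{\left(638 \right)} = \left(-4 + \frac{488}{3 \sqrt{21} \frac{i \sqrt{543}}{543}}\right) - \frac{-53 + 638}{37 + 638} = \left(-4 + \frac{488}{\frac{3}{181} i \sqrt{1267}}\right) - \frac{1}{675} \cdot 585 = \left(-4 + 488 \left(- \frac{i \sqrt{1267}}{21}\right)\right) - \frac{13}{15} = \left(-4 - \frac{488 i \sqrt{1267}}{21}\right) - \frac{13}{15} = - \frac{73}{15} - \frac{488 i \sqrt{1267}}{21}$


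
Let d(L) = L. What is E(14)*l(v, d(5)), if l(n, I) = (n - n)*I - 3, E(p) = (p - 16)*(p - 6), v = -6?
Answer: 48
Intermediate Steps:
E(p) = (-16 + p)*(-6 + p)
l(n, I) = -3 (l(n, I) = 0*I - 3 = 0 - 3 = -3)
E(14)*l(v, d(5)) = (96 + 14² - 22*14)*(-3) = (96 + 196 - 308)*(-3) = -16*(-3) = 48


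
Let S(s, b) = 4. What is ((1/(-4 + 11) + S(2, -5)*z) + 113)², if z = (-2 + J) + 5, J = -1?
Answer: 719104/49 ≈ 14676.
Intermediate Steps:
z = 2 (z = (-2 - 1) + 5 = -3 + 5 = 2)
((1/(-4 + 11) + S(2, -5)*z) + 113)² = ((1/(-4 + 11) + 4*2) + 113)² = ((1/7 + 8) + 113)² = ((⅐ + 8) + 113)² = (57/7 + 113)² = (848/7)² = 719104/49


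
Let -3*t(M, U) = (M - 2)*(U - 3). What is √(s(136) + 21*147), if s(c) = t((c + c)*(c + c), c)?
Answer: I*√29491035/3 ≈ 1810.2*I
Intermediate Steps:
t(M, U) = -(-3 + U)*(-2 + M)/3 (t(M, U) = -(M - 2)*(U - 3)/3 = -(-2 + M)*(-3 + U)/3 = -(-3 + U)*(-2 + M)/3)
s(c) = -2 + 4*c² - 4*c³/3 + 2*c/3 (s(c) = -2 + (c + c)*(c + c) + 2*c/3 - (c + c)*(c + c)*c/3 = -2 + (2*c)*(2*c) + 2*c/3 - (2*c)*(2*c)*c/3 = -2 + 4*c² + 2*c/3 - 4*c²*c/3 = -2 + 4*c² + 2*c/3 - 4*c³/3 = -2 + 4*c² - 4*c³/3 + 2*c/3)
√(s(136) + 21*147) = √((-2 + 4*136² - 4/3*136³ + (⅔)*136) + 21*147) = √((-2 + 4*18496 - 4/3*2515456 + 272/3) + 3087) = √((-2 + 73984 - 10061824/3 + 272/3) + 3087) = √(-9839606/3 + 3087) = √(-9830345/3) = I*√29491035/3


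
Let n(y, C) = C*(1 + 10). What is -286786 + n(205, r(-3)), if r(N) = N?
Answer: -286819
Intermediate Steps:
n(y, C) = 11*C (n(y, C) = C*11 = 11*C)
-286786 + n(205, r(-3)) = -286786 + 11*(-3) = -286786 - 33 = -286819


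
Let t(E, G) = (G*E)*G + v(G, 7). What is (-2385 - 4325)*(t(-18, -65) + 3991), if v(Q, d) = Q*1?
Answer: 483952040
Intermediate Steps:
v(Q, d) = Q
t(E, G) = G + E*G² (t(E, G) = (G*E)*G + G = (E*G)*G + G = E*G² + G = G + E*G²)
(-2385 - 4325)*(t(-18, -65) + 3991) = (-2385 - 4325)*(-65*(1 - 18*(-65)) + 3991) = -6710*(-65*(1 + 1170) + 3991) = -6710*(-65*1171 + 3991) = -6710*(-76115 + 3991) = -6710*(-72124) = 483952040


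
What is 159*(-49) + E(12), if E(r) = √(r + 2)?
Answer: -7791 + √14 ≈ -7787.3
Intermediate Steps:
E(r) = √(2 + r)
159*(-49) + E(12) = 159*(-49) + √(2 + 12) = -7791 + √14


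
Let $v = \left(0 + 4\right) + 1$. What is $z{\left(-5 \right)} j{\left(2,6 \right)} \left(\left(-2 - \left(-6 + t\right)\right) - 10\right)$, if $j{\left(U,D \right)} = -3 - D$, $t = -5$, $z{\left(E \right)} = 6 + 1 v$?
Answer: $99$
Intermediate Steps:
$v = 5$ ($v = 4 + 1 = 5$)
$z{\left(E \right)} = 11$ ($z{\left(E \right)} = 6 + 1 \cdot 5 = 6 + 5 = 11$)
$z{\left(-5 \right)} j{\left(2,6 \right)} \left(\left(-2 - \left(-6 + t\right)\right) - 10\right) = 11 \left(-3 - 6\right) \left(\left(-2 + \left(6 - -5\right)\right) - 10\right) = 11 \left(-3 - 6\right) \left(\left(-2 + \left(6 + 5\right)\right) - 10\right) = 11 \left(-9\right) \left(\left(-2 + 11\right) - 10\right) = - 99 \left(9 - 10\right) = \left(-99\right) \left(-1\right) = 99$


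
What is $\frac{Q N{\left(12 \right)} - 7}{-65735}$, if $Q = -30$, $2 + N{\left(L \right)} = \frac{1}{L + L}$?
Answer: $- \frac{207}{262940} \approx -0.00078725$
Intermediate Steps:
$N{\left(L \right)} = -2 + \frac{1}{2 L}$ ($N{\left(L \right)} = -2 + \frac{1}{L + L} = -2 + \frac{1}{2 L}$)
$\frac{Q N{\left(12 \right)} - 7}{-65735} = \frac{- 30 \left(-2 + \frac{1}{2 \cdot 12}\right) - 7}{-65735} = \left(- 30 \left(-2 + \frac{1}{2} \cdot \frac{1}{12}\right) - 7\right) \left(- \frac{1}{65735}\right) = \left(- 30 \left(-2 + \frac{1}{24}\right) - 7\right) \left(- \frac{1}{65735}\right) = \left(\left(-30\right) \left(- \frac{47}{24}\right) - 7\right) \left(- \frac{1}{65735}\right) = \left(\frac{235}{4} - 7\right) \left(- \frac{1}{65735}\right) = \frac{207}{4} \left(- \frac{1}{65735}\right) = - \frac{207}{262940}$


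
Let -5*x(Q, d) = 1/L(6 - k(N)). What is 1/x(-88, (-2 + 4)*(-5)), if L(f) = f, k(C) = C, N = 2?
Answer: -20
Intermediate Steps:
x(Q, d) = -1/20 (x(Q, d) = -1/(5*(6 - 1*2)) = -1/(5*(6 - 2)) = -⅕/4 = -⅕*¼ = -1/20)
1/x(-88, (-2 + 4)*(-5)) = 1/(-1/20) = -20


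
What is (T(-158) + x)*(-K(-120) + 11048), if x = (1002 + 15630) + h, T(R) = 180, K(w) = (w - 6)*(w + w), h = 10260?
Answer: -519565824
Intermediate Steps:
K(w) = 2*w*(-6 + w) (K(w) = (-6 + w)*(2*w) = 2*w*(-6 + w))
x = 26892 (x = (1002 + 15630) + 10260 = 16632 + 10260 = 26892)
(T(-158) + x)*(-K(-120) + 11048) = (180 + 26892)*(-2*(-120)*(-6 - 120) + 11048) = 27072*(-2*(-120)*(-126) + 11048) = 27072*(-1*30240 + 11048) = 27072*(-30240 + 11048) = 27072*(-19192) = -519565824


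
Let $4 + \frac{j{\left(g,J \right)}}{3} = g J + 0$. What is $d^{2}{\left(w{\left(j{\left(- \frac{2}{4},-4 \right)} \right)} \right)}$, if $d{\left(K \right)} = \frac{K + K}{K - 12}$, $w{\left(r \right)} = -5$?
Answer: $\frac{100}{289} \approx 0.34602$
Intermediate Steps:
$j{\left(g,J \right)} = -12 + 3 J g$ ($j{\left(g,J \right)} = -12 + 3 \left(g J + 0\right) = -12 + 3 \left(J g + 0\right) = -12 + 3 J g$)
$d{\left(K \right)} = \frac{2 K}{-12 + K}$
$d^{2}{\left(w{\left(j{\left(- \frac{2}{4},-4 \right)} \right)} \right)} = \left(2 \left(-5\right) \frac{1}{-12 - 5}\right)^{2} = \left(2 \left(-5\right) \frac{1}{-17}\right)^{2} = \left(2 \left(-5\right) \left(- \frac{1}{17}\right)\right)^{2} = \left(\frac{10}{17}\right)^{2} = \frac{100}{289}$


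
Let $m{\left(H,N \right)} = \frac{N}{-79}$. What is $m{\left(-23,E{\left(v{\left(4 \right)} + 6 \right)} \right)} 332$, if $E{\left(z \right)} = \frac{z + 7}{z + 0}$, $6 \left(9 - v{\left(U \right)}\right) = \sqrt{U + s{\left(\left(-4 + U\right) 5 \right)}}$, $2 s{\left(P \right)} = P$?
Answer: $- \frac{5395}{869} \approx -6.2083$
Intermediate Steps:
$s{\left(P \right)} = \frac{P}{2}$
$v{\left(U \right)} = 9 - \frac{\sqrt{-10 + \frac{7 U}{2}}}{6}$ ($v{\left(U \right)} = 9 - \frac{\sqrt{U + \frac{\left(-4 + U\right) 5}{2}}}{6} = 9 - \frac{\sqrt{U + \frac{-20 + 5 U}{2}}}{6} = 9 - \frac{\sqrt{U + \left(-10 + \frac{5 U}{2}\right)}}{6} = 9 - \frac{\sqrt{-10 + \frac{7 U}{2}}}{6}$)
$E{\left(z \right)} = \frac{7 + z}{z}$
$m{\left(H,N \right)} = - \frac{N}{79}$ ($m{\left(H,N \right)} = N \left(- \frac{1}{79}\right) = - \frac{N}{79}$)
$m{\left(-23,E{\left(v{\left(4 \right)} + 6 \right)} \right)} 332 = - \frac{\frac{1}{\left(9 - \frac{\sqrt{-40 + 14 \cdot 4}}{12}\right) + 6} \left(7 + \left(\left(9 - \frac{\sqrt{-40 + 14 \cdot 4}}{12}\right) + 6\right)\right)}{79} \cdot 332 = - \frac{\frac{1}{\left(9 - \frac{\sqrt{-40 + 56}}{12}\right) + 6} \left(7 + \left(\left(9 - \frac{\sqrt{-40 + 56}}{12}\right) + 6\right)\right)}{79} \cdot 332 = - \frac{\frac{1}{\left(9 - \frac{\sqrt{16}}{12}\right) + 6} \left(7 + \left(\left(9 - \frac{\sqrt{16}}{12}\right) + 6\right)\right)}{79} \cdot 332 = - \frac{\frac{1}{\left(9 - \frac{1}{3}\right) + 6} \left(7 + \left(\left(9 - \frac{1}{3}\right) + 6\right)\right)}{79} \cdot 332 = - \frac{\frac{1}{\frac{26}{3} + 6} \left(7 + \left(\frac{26}{3} + 6\right)\right)}{79} \cdot 332 = - \frac{\frac{1}{\frac{44}{3}} \left(7 + \frac{44}{3}\right)}{79} \cdot 332 = - \frac{\frac{3}{44} \cdot \frac{65}{3}}{79} \cdot 332 = \left(- \frac{1}{79}\right) \frac{65}{44} \cdot 332 = \left(- \frac{65}{3476}\right) 332 = - \frac{5395}{869}$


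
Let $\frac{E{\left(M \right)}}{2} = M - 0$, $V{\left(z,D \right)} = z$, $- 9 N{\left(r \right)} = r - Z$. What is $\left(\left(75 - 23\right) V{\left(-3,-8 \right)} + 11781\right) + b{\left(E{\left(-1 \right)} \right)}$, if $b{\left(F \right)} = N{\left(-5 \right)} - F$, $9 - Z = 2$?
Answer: $\frac{34885}{3} \approx 11628.0$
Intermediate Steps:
$Z = 7$ ($Z = 9 - 2 = 7$)
$N{\left(r \right)} = \frac{7}{9} - \frac{r}{9}$ ($N{\left(r \right)} = - \frac{r - 7}{9} = - \frac{-7 + r}{9} = \frac{7}{9} - \frac{r}{9}$)
$E{\left(M \right)} = 2 M$ ($E{\left(M \right)} = 2 \left(M - 0\right) = 2 \left(M + 0\right) = 2 M$)
$b{\left(F \right)} = \frac{4}{3} - F$ ($b{\left(F \right)} = \left(\frac{7}{9} - - \frac{5}{9}\right) - F = \left(\frac{7}{9} + \frac{5}{9}\right) - F = \frac{4}{3} - F$)
$\left(\left(75 - 23\right) V{\left(-3,-8 \right)} + 11781\right) + b{\left(E{\left(-1 \right)} \right)} = \left(\left(75 - 23\right) \left(-3\right) + 11781\right) - \left(- \frac{4}{3} + 2 \left(-1\right)\right) = \left(52 \left(-3\right) + 11781\right) + \left(\frac{4}{3} - -2\right) = \left(-156 + 11781\right) + \left(\frac{4}{3} + 2\right) = 11625 + \frac{10}{3} = \frac{34885}{3}$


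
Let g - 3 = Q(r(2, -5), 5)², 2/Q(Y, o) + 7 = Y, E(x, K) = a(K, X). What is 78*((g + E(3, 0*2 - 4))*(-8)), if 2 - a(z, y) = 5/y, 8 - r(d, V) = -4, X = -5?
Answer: -96096/25 ≈ -3843.8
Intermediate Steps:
r(d, V) = 12 (r(d, V) = 8 - 1*(-4) = 8 + 4 = 12)
a(z, y) = 2 - 5/y
E(x, K) = 3 (E(x, K) = 2 - 5/(-5) = 2 - 5*(-⅕) = 2 + 1 = 3)
Q(Y, o) = 2/(-7 + Y)
g = 79/25 (g = 3 + (2/(-7 + 12))² = 3 + (2/5)² = 3 + (2*(⅕))² = 3 + (⅖)² = 3 + 4/25 = 79/25 ≈ 3.1600)
78*((g + E(3, 0*2 - 4))*(-8)) = 78*((79/25 + 3)*(-8)) = 78*((154/25)*(-8)) = 78*(-1232/25) = -96096/25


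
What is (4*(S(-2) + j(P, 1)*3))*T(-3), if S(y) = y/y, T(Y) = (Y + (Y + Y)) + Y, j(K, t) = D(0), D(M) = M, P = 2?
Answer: -48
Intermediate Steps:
j(K, t) = 0
T(Y) = 4*Y (T(Y) = (Y + 2*Y) + Y = 3*Y + Y = 4*Y)
S(y) = 1
(4*(S(-2) + j(P, 1)*3))*T(-3) = (4*(1 + 0*3))*(4*(-3)) = (4*(1 + 0))*(-12) = (4*1)*(-12) = 4*(-12) = -48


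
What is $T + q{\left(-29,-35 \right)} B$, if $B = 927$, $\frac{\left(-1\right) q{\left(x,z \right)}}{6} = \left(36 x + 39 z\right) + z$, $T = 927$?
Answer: $13594455$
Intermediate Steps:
$q{\left(x,z \right)} = - 240 z - 216 x$ ($q{\left(x,z \right)} = - 6 \left(\left(36 x + 39 z\right) + z\right) = - 6 \left(36 x + 40 z\right) = - 240 z - 216 x$)
$T + q{\left(-29,-35 \right)} B = 927 + \left(\left(-240\right) \left(-35\right) - -6264\right) 927 = 927 + \left(8400 + 6264\right) 927 = 927 + 14664 \cdot 927 = 927 + 13593528 = 13594455$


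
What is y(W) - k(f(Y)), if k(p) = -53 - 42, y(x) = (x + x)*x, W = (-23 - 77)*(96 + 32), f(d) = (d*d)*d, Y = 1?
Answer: 327680095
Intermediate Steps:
f(d) = d**3 (f(d) = d**2*d = d**3)
W = -12800 (W = -100*128 = -12800)
y(x) = 2*x**2 (y(x) = (2*x)*x = 2*x**2)
k(p) = -95
y(W) - k(f(Y)) = 2*(-12800)**2 - 1*(-95) = 2*163840000 + 95 = 327680000 + 95 = 327680095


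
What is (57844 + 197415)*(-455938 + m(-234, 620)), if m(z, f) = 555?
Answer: -116240609197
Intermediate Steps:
(57844 + 197415)*(-455938 + m(-234, 620)) = (57844 + 197415)*(-455938 + 555) = 255259*(-455383) = -116240609197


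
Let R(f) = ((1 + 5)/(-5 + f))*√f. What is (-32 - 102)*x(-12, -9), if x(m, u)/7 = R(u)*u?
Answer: -10854*I ≈ -10854.0*I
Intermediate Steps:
R(f) = 6*√f/(-5 + f) (R(f) = (6/(-5 + f))*√f = 6*√f/(-5 + f))
x(m, u) = 42*u^(3/2)/(-5 + u) (x(m, u) = 7*((6*√u/(-5 + u))*u) = 7*(6*u^(3/2)/(-5 + u)) = 42*u^(3/2)/(-5 + u))
(-32 - 102)*x(-12, -9) = (-32 - 102)*(42*(-9)^(3/2)/(-5 - 9)) = -5628*(-27*I)/(-14) = -5628*(-27*I)*(-1)/14 = -10854*I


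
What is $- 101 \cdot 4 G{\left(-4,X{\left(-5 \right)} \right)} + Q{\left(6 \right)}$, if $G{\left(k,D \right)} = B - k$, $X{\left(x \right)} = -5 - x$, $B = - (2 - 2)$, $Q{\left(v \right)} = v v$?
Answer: $-1580$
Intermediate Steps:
$Q{\left(v \right)} = v^{2}$
$B = 0$ ($B = \left(-1\right) 0 = 0$)
$G{\left(k,D \right)} = - k$ ($G{\left(k,D \right)} = 0 - k = - k$)
$- 101 \cdot 4 G{\left(-4,X{\left(-5 \right)} \right)} + Q{\left(6 \right)} = - 101 \cdot 4 \left(\left(-1\right) \left(-4\right)\right) + 6^{2} = - 101 \cdot 4 \cdot 4 + 36 = \left(-101\right) 16 + 36 = -1616 + 36 = -1580$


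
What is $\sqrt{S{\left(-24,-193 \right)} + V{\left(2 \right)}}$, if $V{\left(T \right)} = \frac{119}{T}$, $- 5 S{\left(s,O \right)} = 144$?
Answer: $\frac{\sqrt{3070}}{10} \approx 5.5408$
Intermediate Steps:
$S{\left(s,O \right)} = - \frac{144}{5}$ ($S{\left(s,O \right)} = \left(- \frac{1}{5}\right) 144 = - \frac{144}{5}$)
$\sqrt{S{\left(-24,-193 \right)} + V{\left(2 \right)}} = \sqrt{- \frac{144}{5} + \frac{119}{2}} = \sqrt{\frac{307}{10}} = \frac{\sqrt{3070}}{10}$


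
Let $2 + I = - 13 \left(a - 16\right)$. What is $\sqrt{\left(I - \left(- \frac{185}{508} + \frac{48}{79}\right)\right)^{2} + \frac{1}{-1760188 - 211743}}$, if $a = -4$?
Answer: $\frac{\sqrt{416087387658920514475705065}}{79137534892} \approx 257.76$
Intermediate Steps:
$I = 258$ ($I = -2 - 13 \left(-4 - 16\right) = -2 - -260 = -2 + 260 = 258$)
$\sqrt{\left(I - \left(- \frac{185}{508} + \frac{48}{79}\right)\right)^{2} + \frac{1}{-1760188 - 211743}} = \sqrt{\left(258 - \left(- \frac{185}{508} + \frac{48}{79}\right)\right)^{2} + \frac{1}{-1760188 - 211743}} = \sqrt{\left(258 - \frac{9769}{40132}\right)^{2} + \frac{1}{-1971931}} = \sqrt{\left(258 + \left(\frac{185}{508} - \frac{48}{79}\right)\right)^{2} - \frac{1}{1971931}} = \sqrt{\left(258 - \frac{9769}{40132}\right)^{2} - \frac{1}{1971931}} = \sqrt{\left(\frac{10344287}{40132}\right)^{2} - \frac{1}{1971931}} = \sqrt{\frac{107004273538369}{1610577424} - \frac{1}{1971931}} = \sqrt{\frac{211005044121178943115}{3175947550285744}} = \frac{\sqrt{416087387658920514475705065}}{79137534892}$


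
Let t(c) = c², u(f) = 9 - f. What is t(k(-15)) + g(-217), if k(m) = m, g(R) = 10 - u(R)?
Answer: 9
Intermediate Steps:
g(R) = 1 + R (g(R) = 10 - (9 - R) = 10 + (-9 + R) = 1 + R)
t(k(-15)) + g(-217) = (-15)² + (1 - 217) = 225 - 216 = 9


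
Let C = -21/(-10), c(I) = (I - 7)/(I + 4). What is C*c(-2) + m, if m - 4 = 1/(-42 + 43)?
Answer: -89/20 ≈ -4.4500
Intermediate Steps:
c(I) = (-7 + I)/(4 + I)
m = 5 (m = 4 + 1/(-42 + 43) = 4 + 1/1 = 4 + 1 = 5)
C = 21/10 (C = -21*(-⅒) = 21/10 ≈ 2.1000)
C*c(-2) + m = 21*((-7 - 2)/(4 - 2))/10 + 5 = 21*(-9/2)/10 + 5 = 21*((½)*(-9))/10 + 5 = (21/10)*(-9/2) + 5 = -189/20 + 5 = -89/20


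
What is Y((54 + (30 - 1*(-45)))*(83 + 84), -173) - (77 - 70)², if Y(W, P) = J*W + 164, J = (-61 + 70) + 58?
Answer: 1443496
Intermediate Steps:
J = 67 (J = 9 + 58 = 67)
Y(W, P) = 164 + 67*W (Y(W, P) = 67*W + 164 = 164 + 67*W)
Y((54 + (30 - 1*(-45)))*(83 + 84), -173) - (77 - 70)² = (164 + 67*((54 + (30 - 1*(-45)))*(83 + 84))) - (77 - 70)² = (164 + 67*((54 + (30 + 45))*167)) - 1*7² = (164 + 67*((54 + 75)*167)) - 1*49 = (164 + 67*(129*167)) - 49 = (164 + 67*21543) - 49 = (164 + 1443381) - 49 = 1443545 - 49 = 1443496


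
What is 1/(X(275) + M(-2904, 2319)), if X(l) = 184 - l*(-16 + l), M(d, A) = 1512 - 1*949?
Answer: -1/70478 ≈ -1.4189e-5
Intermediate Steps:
M(d, A) = 563 (M(d, A) = 1512 - 949 = 563)
X(l) = 184 - l*(-16 + l)
1/(X(275) + M(-2904, 2319)) = 1/((184 - 1*275² + 16*275) + 563) = 1/((184 - 1*75625 + 4400) + 563) = 1/((184 - 75625 + 4400) + 563) = 1/(-71041 + 563) = 1/(-70478) = -1/70478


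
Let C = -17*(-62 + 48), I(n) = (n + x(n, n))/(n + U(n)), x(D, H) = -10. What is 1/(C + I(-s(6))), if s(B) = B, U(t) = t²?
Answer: 15/3562 ≈ 0.0042111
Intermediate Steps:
I(n) = (-10 + n)/(n + n²) (I(n) = (n - 10)/(n + n²) = (-10 + n)/(n + n²))
C = 238 (C = -17*(-14) = 238)
1/(C + I(-s(6))) = 1/(238 + (-10 - 1*6)/(((-1*6))*(1 - 1*6))) = 1/(238 + (-10 - 6)/((-6)*(1 - 6))) = 1/(238 - ⅙*(-16)/(-5)) = 1/(238 - ⅙*(-⅕)*(-16)) = 1/(238 - 8/15) = 1/(3562/15) = 15/3562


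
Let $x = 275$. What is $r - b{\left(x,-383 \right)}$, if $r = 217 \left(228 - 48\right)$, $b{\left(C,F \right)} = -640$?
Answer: $39700$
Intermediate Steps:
$r = 39060$ ($r = 217 \cdot 180 = 39060$)
$r - b{\left(x,-383 \right)} = 39060 - -640 = 39060 + 640 = 39700$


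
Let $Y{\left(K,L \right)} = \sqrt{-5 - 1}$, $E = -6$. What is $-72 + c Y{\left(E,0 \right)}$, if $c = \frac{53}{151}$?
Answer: $-72 + \frac{53 i \sqrt{6}}{151} \approx -72.0 + 0.85975 i$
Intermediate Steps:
$Y{\left(K,L \right)} = i \sqrt{6}$ ($Y{\left(K,L \right)} = \sqrt{-6} = i \sqrt{6}$)
$c = \frac{53}{151}$ ($c = 53 \cdot \frac{1}{151} = \frac{53}{151} \approx 0.35099$)
$-72 + c Y{\left(E,0 \right)} = -72 + \frac{53 i \sqrt{6}}{151}$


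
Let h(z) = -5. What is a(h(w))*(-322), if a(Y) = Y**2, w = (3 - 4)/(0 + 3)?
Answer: -8050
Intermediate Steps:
w = -1/3 ≈ -0.33333
a(h(w))*(-322) = (-5)**2*(-322) = 25*(-322) = -8050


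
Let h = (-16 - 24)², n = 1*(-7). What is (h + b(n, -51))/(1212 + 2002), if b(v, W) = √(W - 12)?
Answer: 800/1607 + 3*I*√7/3214 ≈ 0.49782 + 0.0024696*I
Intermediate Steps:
n = -7
b(v, W) = √(-12 + W)
h = 1600 (h = (-40)² = 1600)
(h + b(n, -51))/(1212 + 2002) = (1600 + √(-12 - 51))/(1212 + 2002) = (1600 + √(-63))/3214 = (1600 + 3*I*√7)*(1/3214) = 800/1607 + 3*I*√7/3214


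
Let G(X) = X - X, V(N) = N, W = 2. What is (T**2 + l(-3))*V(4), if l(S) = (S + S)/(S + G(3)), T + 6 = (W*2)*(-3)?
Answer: 1304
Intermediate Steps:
T = -18 (T = -6 + (2*2)*(-3) = -6 + 4*(-3) = -6 - 12 = -18)
G(X) = 0
l(S) = 2 (l(S) = (S + S)/(S + 0) = (2*S)/S = 2)
(T**2 + l(-3))*V(4) = ((-18)**2 + 2)*4 = (324 + 2)*4 = 326*4 = 1304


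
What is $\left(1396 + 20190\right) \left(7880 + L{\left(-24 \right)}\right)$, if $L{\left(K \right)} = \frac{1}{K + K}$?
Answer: $\frac{4082333527}{24} \approx 1.701 \cdot 10^{8}$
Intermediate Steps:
$L{\left(K \right)} = \frac{1}{2 K}$
$\left(1396 + 20190\right) \left(7880 + L{\left(-24 \right)}\right) = \left(1396 + 20190\right) \left(7880 + \frac{1}{2 \left(-24\right)}\right) = 21586 \left(7880 + \frac{1}{2} \left(- \frac{1}{24}\right)\right) = 21586 \left(7880 - \frac{1}{48}\right) = 21586 \cdot \frac{378239}{48} = \frac{4082333527}{24}$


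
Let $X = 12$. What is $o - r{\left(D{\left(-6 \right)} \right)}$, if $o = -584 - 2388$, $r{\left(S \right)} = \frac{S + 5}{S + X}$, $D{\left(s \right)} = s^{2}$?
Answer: $- \frac{142697}{48} \approx -2972.9$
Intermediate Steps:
$r{\left(S \right)} = \frac{5 + S}{12 + S}$ ($r{\left(S \right)} = \frac{S + 5}{S + 12} = \frac{5 + S}{12 + S}$)
$o = -2972$ ($o = -584 - 2388 = -2972$)
$o - r{\left(D{\left(-6 \right)} \right)} = -2972 - \frac{5 + \left(-6\right)^{2}}{12 + \left(-6\right)^{2}} = -2972 - \frac{5 + 36}{12 + 36} = -2972 - \frac{1}{48} \cdot 41 = -2972 - \frac{41}{48} = - \frac{142697}{48}$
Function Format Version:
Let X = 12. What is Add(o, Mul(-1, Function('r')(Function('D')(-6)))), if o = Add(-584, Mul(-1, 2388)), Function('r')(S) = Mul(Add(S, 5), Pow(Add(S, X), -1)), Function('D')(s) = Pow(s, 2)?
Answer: Rational(-142697, 48) ≈ -2972.9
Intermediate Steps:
Function('r')(S) = Mul(Pow(Add(12, S), -1), Add(5, S)) (Function('r')(S) = Mul(Add(S, 5), Pow(Add(S, 12), -1)) = Mul(Add(5, S), Pow(Add(12, S), -1)) = Mul(Pow(Add(12, S), -1), Add(5, S)))
o = -2972 (o = Add(-584, -2388) = -2972)
Add(o, Mul(-1, Function('r')(Function('D')(-6)))) = Add(-2972, Mul(-1, Mul(Pow(Add(12, Pow(-6, 2)), -1), Add(5, Pow(-6, 2))))) = Add(-2972, Mul(-1, Mul(Pow(Add(12, 36), -1), Add(5, 36)))) = Add(-2972, Mul(-1, Mul(Pow(48, -1), 41))) = Add(-2972, Mul(-1, Mul(Rational(1, 48), 41))) = Add(-2972, Mul(-1, Rational(41, 48))) = Add(-2972, Rational(-41, 48)) = Rational(-142697, 48)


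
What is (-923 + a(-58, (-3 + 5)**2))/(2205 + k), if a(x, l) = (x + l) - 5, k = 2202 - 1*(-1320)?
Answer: -982/5727 ≈ -0.17147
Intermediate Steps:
k = 3522 (k = 2202 + 1320 = 3522)
a(x, l) = -5 + l + x (a(x, l) = (l + x) - 5 = -5 + l + x)
(-923 + a(-58, (-3 + 5)**2))/(2205 + k) = (-923 + (-5 + (-3 + 5)**2 - 58))/(2205 + 3522) = (-923 + (-5 + 2**2 - 58))/5727 = (-923 + (-5 + 4 - 58))*(1/5727) = (-923 - 59)*(1/5727) = -982*1/5727 = -982/5727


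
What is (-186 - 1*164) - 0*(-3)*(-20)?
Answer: -350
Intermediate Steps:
(-186 - 1*164) - 0*(-3)*(-20) = (-186 - 164) - 0*(-20) = -350 - 1*0 = -350 + 0 = -350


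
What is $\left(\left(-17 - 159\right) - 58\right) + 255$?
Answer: $21$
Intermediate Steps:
$\left(\left(-17 - 159\right) - 58\right) + 255 = \left(-176 - 58\right) + 255 = -234 + 255 = 21$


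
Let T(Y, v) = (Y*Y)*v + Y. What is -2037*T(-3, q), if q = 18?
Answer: -323883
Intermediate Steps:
T(Y, v) = Y + v*Y² (T(Y, v) = Y²*v + Y = v*Y² + Y = Y + v*Y²)
-2037*T(-3, q) = -(-6111)*(1 - 3*18) = -(-6111)*(1 - 54) = -(-6111)*(-53) = -2037*159 = -323883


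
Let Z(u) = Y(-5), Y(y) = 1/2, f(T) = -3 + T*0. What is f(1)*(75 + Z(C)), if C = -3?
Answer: -453/2 ≈ -226.50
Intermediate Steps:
f(T) = -3 (f(T) = -3 + 0 = -3)
Y(y) = ½
Z(u) = ½
f(1)*(75 + Z(C)) = -3*(75 + ½) = -3*151/2 = -453/2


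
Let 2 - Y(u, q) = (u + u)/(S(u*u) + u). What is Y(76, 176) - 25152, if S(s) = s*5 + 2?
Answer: -364146926/14479 ≈ -25150.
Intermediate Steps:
S(s) = 2 + 5*s (S(s) = 5*s + 2 = 2 + 5*s)
Y(u, q) = 2 - 2*u/(2 + u + 5*u²) (Y(u, q) = 2 - (u + u)/((2 + 5*(u*u)) + u) = 2 - 2*u/((2 + 5*u²) + u) = 2 - 2*u/(2 + u + 5*u²))
Y(76, 176) - 25152 = 2*(2 + 5*76²)/(2 + 76 + 5*76²) - 25152 = 2*(2 + 5*5776)/(2 + 76 + 5*5776) - 25152 = 2*(2 + 28880)/(2 + 76 + 28880) - 25152 = 2*28882/28958 - 25152 = 2*(1/28958)*28882 - 25152 = 28882/14479 - 25152 = -364146926/14479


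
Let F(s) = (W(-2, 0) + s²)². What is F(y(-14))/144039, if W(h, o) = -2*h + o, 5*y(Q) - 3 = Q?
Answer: 48841/90024375 ≈ 0.00054253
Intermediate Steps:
y(Q) = ⅗ + Q/5
W(h, o) = o - 2*h
F(s) = (4 + s²)² (F(s) = ((0 - 2*(-2)) + s²)² = ((0 + 4) + s²)² = (4 + s²)²)
F(y(-14))/144039 = (4 + (⅗ + (⅕)*(-14))²)²/144039 = (4 + (⅗ - 14/5)²)²*(1/144039) = (4 + (-11/5)²)²*(1/144039) = (4 + 121/25)²*(1/144039) = (221/25)²*(1/144039) = (48841/625)*(1/144039) = 48841/90024375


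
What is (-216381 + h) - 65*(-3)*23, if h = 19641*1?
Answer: -192255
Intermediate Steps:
h = 19641
(-216381 + h) - 65*(-3)*23 = (-216381 + 19641) - 65*(-3)*23 = -196740 + 195*23 = -196740 + 4485 = -192255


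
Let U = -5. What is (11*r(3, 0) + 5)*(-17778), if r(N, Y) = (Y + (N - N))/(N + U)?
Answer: -88890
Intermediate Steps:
r(N, Y) = Y/(-5 + N) (r(N, Y) = (Y + (N - N))/(N - 5) = (Y + 0)/(-5 + N) = Y/(-5 + N))
(11*r(3, 0) + 5)*(-17778) = (11*(0/(-5 + 3)) + 5)*(-17778) = (11*(0/(-2)) + 5)*(-17778) = (11*(0*(-½)) + 5)*(-17778) = (11*0 + 5)*(-17778) = (0 + 5)*(-17778) = 5*(-17778) = -88890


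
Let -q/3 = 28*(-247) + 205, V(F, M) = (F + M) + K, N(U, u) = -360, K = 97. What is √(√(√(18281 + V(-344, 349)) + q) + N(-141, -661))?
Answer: √(-360 + √(20133 + √18383)) ≈ 14.752*I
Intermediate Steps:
V(F, M) = 97 + F + M (V(F, M) = (F + M) + 97 = 97 + F + M)
q = 20133 (q = -3*(28*(-247) + 205) = -3*(-6916 + 205) = -3*(-6711) = 20133)
√(√(√(18281 + V(-344, 349)) + q) + N(-141, -661)) = √(√(√(18281 + (97 - 344 + 349)) + 20133) - 360) = √(√(√(18281 + 102) + 20133) - 360) = √(√(√18383 + 20133) - 360) = √(√(20133 + √18383) - 360) = √(-360 + √(20133 + √18383))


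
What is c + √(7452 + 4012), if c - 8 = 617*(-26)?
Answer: -16034 + 2*√2866 ≈ -15927.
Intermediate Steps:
c = -16034 (c = 8 + 617*(-26) = 8 - 16042 = -16034)
c + √(7452 + 4012) = -16034 + √(7452 + 4012) = -16034 + √11464 = -16034 + 2*√2866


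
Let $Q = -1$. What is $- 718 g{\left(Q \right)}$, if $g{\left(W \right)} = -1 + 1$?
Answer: $0$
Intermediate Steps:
$g{\left(W \right)} = 0$
$- 718 g{\left(Q \right)} = \left(-718\right) 0 = 0$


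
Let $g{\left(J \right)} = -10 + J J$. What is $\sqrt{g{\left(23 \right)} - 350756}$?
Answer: $i \sqrt{350237} \approx 591.81 i$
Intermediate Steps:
$g{\left(J \right)} = -10 + J^{2}$
$\sqrt{g{\left(23 \right)} - 350756} = \sqrt{\left(-10 + 23^{2}\right) - 350756} = \sqrt{\left(-10 + 529\right) - 350756} = \sqrt{519 - 350756} = \sqrt{-350237} = i \sqrt{350237}$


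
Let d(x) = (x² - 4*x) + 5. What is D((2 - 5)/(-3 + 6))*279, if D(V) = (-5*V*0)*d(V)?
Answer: 0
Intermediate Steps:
d(x) = 5 + x² - 4*x
D(V) = 0 (D(V) = (-5*V*0)*(5 + V² - 4*V) = 0*(5 + V² - 4*V) = 0)
D((2 - 5)/(-3 + 6))*279 = 0*279 = 0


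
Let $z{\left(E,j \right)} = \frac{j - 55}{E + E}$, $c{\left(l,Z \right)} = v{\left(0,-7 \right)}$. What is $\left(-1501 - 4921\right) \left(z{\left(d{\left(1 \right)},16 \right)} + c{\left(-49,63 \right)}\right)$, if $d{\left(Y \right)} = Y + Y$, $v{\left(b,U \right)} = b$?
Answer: $\frac{125229}{2} \approx 62615.0$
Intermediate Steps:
$d{\left(Y \right)} = 2 Y$
$c{\left(l,Z \right)} = 0$
$z{\left(E,j \right)} = \frac{-55 + j}{2 E}$
$\left(-1501 - 4921\right) \left(z{\left(d{\left(1 \right)},16 \right)} + c{\left(-49,63 \right)}\right) = \left(-1501 - 4921\right) \left(\frac{-55 + 16}{2 \cdot 2 \cdot 1} + 0\right) = - 6422 \left(\frac{1}{2} \cdot \frac{1}{2} \left(-39\right) + 0\right) = - 6422 \left(- \frac{39}{4} + 0\right) = \left(-6422\right) \left(- \frac{39}{4}\right) = \frac{125229}{2}$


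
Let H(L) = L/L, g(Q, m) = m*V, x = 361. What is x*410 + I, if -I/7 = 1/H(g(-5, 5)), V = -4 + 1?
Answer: 148003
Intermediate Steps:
V = -3
g(Q, m) = -3*m (g(Q, m) = m*(-3) = -3*m)
H(L) = 1
I = -7 (I = -7/1 = -7*1 = -7)
x*410 + I = 361*410 - 7 = 148010 - 7 = 148003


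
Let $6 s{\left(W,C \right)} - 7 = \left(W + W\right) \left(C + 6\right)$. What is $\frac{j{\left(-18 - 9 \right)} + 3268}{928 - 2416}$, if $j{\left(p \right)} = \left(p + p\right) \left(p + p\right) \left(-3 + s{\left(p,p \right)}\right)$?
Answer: $- \frac{274523}{744} \approx -368.98$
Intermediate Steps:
$s{\left(W,C \right)} = \frac{7}{6} + \frac{W \left(6 + C\right)}{3}$ ($s{\left(W,C \right)} = \frac{7}{6} + \frac{\left(W + W\right) \left(C + 6\right)}{6} = \frac{7}{6} + \frac{2 W \left(6 + C\right)}{6} = \frac{7}{6} + \frac{W \left(6 + C\right)}{3}$)
$j{\left(p \right)} = 4 p^{2} \left(- \frac{11}{6} + 2 p + \frac{p^{2}}{3}\right)$ ($j{\left(p \right)} = \left(p + p\right) \left(p + p\right) \left(-3 + \left(\frac{7}{6} + 2 p + \frac{p p}{3}\right)\right) = 2 p 2 p \left(-3 + \left(\frac{7}{6} + 2 p + \frac{p^{2}}{3}\right)\right) = 4 p^{2} \left(- \frac{11}{6} + 2 p + \frac{p^{2}}{3}\right)$)
$\frac{j{\left(-18 - 9 \right)} + 3268}{928 - 2416} = \frac{\frac{2 \left(-18 - 9\right)^{2} \left(-11 + 2 \left(-18 - 9\right)^{2} + 12 \left(-18 - 9\right)\right)}{3} + 3268}{928 - 2416} = \frac{\frac{2 \left(-27\right)^{2} \left(-11 + 2 \left(-27\right)^{2} + 12 \left(-27\right)\right)}{3} + 3268}{-1488} = \left(\frac{2}{3} \cdot 729 \left(-11 + 2 \cdot 729 - 324\right) + 3268\right) \left(- \frac{1}{1488}\right) = \left(\frac{2}{3} \cdot 729 \left(-11 + 1458 - 324\right) + 3268\right) \left(- \frac{1}{1488}\right) = \left(\frac{2}{3} \cdot 729 \cdot 1123 + 3268\right) \left(- \frac{1}{1488}\right) = \left(545778 + 3268\right) \left(- \frac{1}{1488}\right) = 549046 \left(- \frac{1}{1488}\right) = - \frac{274523}{744}$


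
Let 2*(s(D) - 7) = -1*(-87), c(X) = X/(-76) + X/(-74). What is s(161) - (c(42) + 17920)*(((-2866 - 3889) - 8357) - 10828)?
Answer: 653531004303/1406 ≈ 4.6482e+8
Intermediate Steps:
c(X) = -75*X/2812 (c(X) = X*(-1/76) + X*(-1/74) = -X/76 - X/74 = -75*X/2812)
s(D) = 101/2 (s(D) = 7 + (-1*(-87))/2 = 7 + (1/2)*87 = 7 + 87/2 = 101/2)
s(161) - (c(42) + 17920)*(((-2866 - 3889) - 8357) - 10828) = 101/2 - (-75/2812*42 + 17920)*(((-2866 - 3889) - 8357) - 10828) = 101/2 - (-1575/1406 + 17920)*((-6755 - 8357) - 10828) = 101/2 - 25193945*(-15112 - 10828)/1406 = 101/2 - 25193945*(-25940)/1406 = 101/2 - 1*(-326765466650/703) = 101/2 + 326765466650/703 = 653531004303/1406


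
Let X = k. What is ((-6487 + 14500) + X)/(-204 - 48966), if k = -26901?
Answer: 3148/8195 ≈ 0.38414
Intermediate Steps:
X = -26901
((-6487 + 14500) + X)/(-204 - 48966) = ((-6487 + 14500) - 26901)/(-204 - 48966) = (8013 - 26901)/(-49170) = -18888*(-1/49170) = 3148/8195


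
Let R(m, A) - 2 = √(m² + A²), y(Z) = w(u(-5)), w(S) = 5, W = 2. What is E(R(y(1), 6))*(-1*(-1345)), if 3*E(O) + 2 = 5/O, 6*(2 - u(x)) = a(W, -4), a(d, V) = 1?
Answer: -166780/171 + 6725*√61/171 ≈ -668.16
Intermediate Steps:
u(x) = 11/6 (u(x) = 2 - ⅙*1 = 2 - ⅙ = 11/6)
y(Z) = 5
R(m, A) = 2 + √(A² + m²) (R(m, A) = 2 + √(m² + A²) = 2 + √(A² + m²))
E(O) = -⅔ + 5/(3*O) (E(O) = -⅔ + (5/O)/3 = -⅔ + 5/(3*O))
E(R(y(1), 6))*(-1*(-1345)) = ((5 - 2*(2 + √(6² + 5²)))/(3*(2 + √(6² + 5²))))*(-1*(-1345)) = ((5 - 2*(2 + √(36 + 25)))/(3*(2 + √(36 + 25))))*1345 = ((5 - 2*(2 + √61))/(3*(2 + √61)))*1345 = ((5 + (-4 - 2*√61))/(3*(2 + √61)))*1345 = ((1 - 2*√61)/(3*(2 + √61)))*1345 = 1345*(1 - 2*√61)/(3*(2 + √61))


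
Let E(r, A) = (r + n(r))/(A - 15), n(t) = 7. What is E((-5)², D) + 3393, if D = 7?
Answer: 3389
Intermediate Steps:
E(r, A) = (7 + r)/(-15 + A) (E(r, A) = (r + 7)/(A - 15) = (7 + r)/(-15 + A))
E((-5)², D) + 3393 = (7 + (-5)²)/(-15 + 7) + 3393 = (7 + 25)/(-8) + 3393 = -⅛*32 + 3393 = -4 + 3393 = 3389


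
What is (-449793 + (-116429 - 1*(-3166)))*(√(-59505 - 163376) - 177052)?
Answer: 99690190912 - 563056*I*√222881 ≈ 9.969e+10 - 2.6582e+8*I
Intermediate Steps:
(-449793 + (-116429 - 1*(-3166)))*(√(-59505 - 163376) - 177052) = (-449793 + (-116429 + 3166))*(√(-222881) - 177052) = (-449793 - 113263)*(I*√222881 - 177052) = -563056*(-177052 + I*√222881) = 99690190912 - 563056*I*√222881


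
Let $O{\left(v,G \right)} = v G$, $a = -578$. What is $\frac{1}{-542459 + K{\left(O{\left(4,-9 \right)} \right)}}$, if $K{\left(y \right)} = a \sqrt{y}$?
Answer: $- \frac{542459}{294273793705} + \frac{3468 i}{294273793705} \approx -1.8434 \cdot 10^{-6} + 1.1785 \cdot 10^{-8} i$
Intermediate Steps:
$O{\left(v,G \right)} = G v$
$K{\left(y \right)} = - 578 \sqrt{y}$
$\frac{1}{-542459 + K{\left(O{\left(4,-9 \right)} \right)}} = \frac{1}{-542459 - 578 \sqrt{\left(-9\right) 4}} = \frac{1}{-542459 - 578 \sqrt{-36}} = \frac{1}{-542459 - 578 \cdot 6 i} = \frac{1}{-542459 - 3468 i} = \frac{-542459 + 3468 i}{294273793705}$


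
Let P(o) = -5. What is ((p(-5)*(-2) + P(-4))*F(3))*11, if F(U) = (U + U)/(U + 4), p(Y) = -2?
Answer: -66/7 ≈ -9.4286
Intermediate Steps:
F(U) = 2*U/(4 + U) (F(U) = (2*U)/(4 + U) = 2*U/(4 + U))
((p(-5)*(-2) + P(-4))*F(3))*11 = ((-2*(-2) - 5)*(2*3/(4 + 3)))*11 = ((4 - 5)*(2*3/7))*11 = -2*3/7*11 = -1*6/7*11 = -6/7*11 = -66/7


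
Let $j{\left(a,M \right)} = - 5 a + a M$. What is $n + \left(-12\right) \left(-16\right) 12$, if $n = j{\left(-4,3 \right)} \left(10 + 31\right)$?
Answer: $2632$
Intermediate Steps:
$j{\left(a,M \right)} = - 5 a + M a$
$n = 328$ ($n = - 4 \left(-5 + 3\right) \left(10 + 31\right) = \left(-4\right) \left(-2\right) 41 = 8 \cdot 41 = 328$)
$n + \left(-12\right) \left(-16\right) 12 = 328 + \left(-12\right) \left(-16\right) 12 = 328 + 192 \cdot 12 = 328 + 2304 = 2632$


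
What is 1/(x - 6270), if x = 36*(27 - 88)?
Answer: -1/8466 ≈ -0.00011812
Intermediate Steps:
x = -2196 (x = 36*(-61) = -2196)
1/(x - 6270) = 1/(-2196 - 6270) = 1/(-8466) = -1/8466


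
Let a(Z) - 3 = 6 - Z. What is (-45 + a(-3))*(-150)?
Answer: 4950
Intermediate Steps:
a(Z) = 9 - Z (a(Z) = 3 + (6 - Z) = 9 - Z)
(-45 + a(-3))*(-150) = (-45 + (9 - 1*(-3)))*(-150) = (-45 + (9 + 3))*(-150) = (-45 + 12)*(-150) = -33*(-150) = 4950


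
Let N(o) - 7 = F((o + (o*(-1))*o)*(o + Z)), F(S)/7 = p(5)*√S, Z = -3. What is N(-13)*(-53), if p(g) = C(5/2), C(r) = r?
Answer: -371 - 3710*√182 ≈ -50422.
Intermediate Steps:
p(g) = 5/2
F(S) = 35*√S/2 (F(S) = 7*(5*√S/2) = 35*√S/2)
N(o) = 7 + 35*√((-3 + o)*(o - o²))/2 (N(o) = 7 + 35*√((o + (o*(-1))*o)*(o - 3))/2 = 7 + 35*√((o + (-o)*o)*(-3 + o))/2 = 7 + 35*√((o - o²)*(-3 + o))/2 = 7 + 35*√((-3 + o)*(o - o²))/2)
N(-13)*(-53) = (7 + 35*√(-13*(-3 - 1*(-13)² + 4*(-13)))/2)*(-53) = (7 + 35*√(-13*(-3 - 1*169 - 52))/2)*(-53) = (7 + 35*√(-13*(-3 - 169 - 52))/2)*(-53) = (7 + 35*√(-13*(-224))/2)*(-53) = (7 + 35*√2912/2)*(-53) = (7 + 35*(4*√182)/2)*(-53) = (7 + 70*√182)*(-53) = -371 - 3710*√182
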